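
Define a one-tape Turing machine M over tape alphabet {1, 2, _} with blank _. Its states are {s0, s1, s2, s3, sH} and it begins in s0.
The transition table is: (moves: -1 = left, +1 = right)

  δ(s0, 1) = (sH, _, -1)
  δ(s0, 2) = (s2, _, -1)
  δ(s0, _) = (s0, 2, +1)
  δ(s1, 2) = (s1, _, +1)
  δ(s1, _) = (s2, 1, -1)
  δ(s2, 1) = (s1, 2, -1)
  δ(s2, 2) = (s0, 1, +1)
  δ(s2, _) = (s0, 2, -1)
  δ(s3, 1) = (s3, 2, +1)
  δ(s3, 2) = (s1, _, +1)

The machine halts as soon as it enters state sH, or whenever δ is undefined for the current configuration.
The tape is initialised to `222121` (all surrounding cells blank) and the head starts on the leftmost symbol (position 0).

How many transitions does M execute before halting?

state=s0 head=0 tape=__[2]22121   (s0,2)→(s2,_,-1)
state=s2 head=-1 tape=_[_]_22121   (s2,_)→(s0,2,-1)
state=s0 head=-2 tape=[_]2_22121   (s0,_)→(s0,2,+1)
state=s0 head=-1 tape=2[2]_22121   (s0,2)→(s2,_,-1)
state=s2 head=-2 tape=[2]__22121   (s2,2)→(s0,1,+1)
state=s0 head=-1 tape=1[_]_22121   (s0,_)→(s0,2,+1)
state=s0 head=0 tape=12[_]22121   (s0,_)→(s0,2,+1)
state=s0 head=1 tape=122[2]2121   (s0,2)→(s2,_,-1)
state=s2 head=0 tape=12[2]_2121   (s2,2)→(s0,1,+1)
state=s0 head=1 tape=121[_]2121   (s0,_)→(s0,2,+1)
state=s0 head=2 tape=1212[2]121   (s0,2)→(s2,_,-1)
state=s2 head=1 tape=121[2]_121   (s2,2)→(s0,1,+1)
state=s0 head=2 tape=1211[_]121   (s0,_)→(s0,2,+1)
state=s0 head=3 tape=12112[1]21   (s0,1)→(sH,_,-1)
state=sH head=2 tape=1211[2]_21
M halts after 14 transitions.

14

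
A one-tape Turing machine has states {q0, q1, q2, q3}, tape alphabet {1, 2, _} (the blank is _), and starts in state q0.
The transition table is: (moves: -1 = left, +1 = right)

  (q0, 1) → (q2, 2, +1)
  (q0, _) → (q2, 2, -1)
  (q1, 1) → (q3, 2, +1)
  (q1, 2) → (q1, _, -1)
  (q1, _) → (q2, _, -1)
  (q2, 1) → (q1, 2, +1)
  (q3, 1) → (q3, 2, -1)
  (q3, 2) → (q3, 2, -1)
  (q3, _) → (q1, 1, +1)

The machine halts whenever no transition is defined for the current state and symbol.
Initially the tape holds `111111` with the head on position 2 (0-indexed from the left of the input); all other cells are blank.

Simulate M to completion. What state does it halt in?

q2

q0 | _11[1]111_   read 1 → write 2, move +1, go to q2
q2 | _112[1]11_   read 1 → write 2, move +1, go to q1
q1 | _1122[1]1_   read 1 → write 2, move +1, go to q3
q3 | _11222[1]_   read 1 → write 2, move -1, go to q3
q3 | _1122[2]2_   read 2 → write 2, move -1, go to q3
q3 | _112[2]22_   read 2 → write 2, move -1, go to q3
q3 | _11[2]222_   read 2 → write 2, move -1, go to q3
q3 | _1[1]2222_   read 1 → write 2, move -1, go to q3
q3 | _[1]22222_   read 1 → write 2, move -1, go to q3
q3 | [_]222222_   read _ → write 1, move +1, go to q1
q1 | 1[2]22222_   read 2 → write _, move -1, go to q1
q1 | [1]_22222_   read 1 → write 2, move +1, go to q3
q3 | 2[_]22222_   read _ → write 1, move +1, go to q1
q1 | 21[2]2222_   read 2 → write _, move -1, go to q1
q1 | 2[1]_2222_   read 1 → write 2, move +1, go to q3
q3 | 22[_]2222_   read _ → write 1, move +1, go to q1
q1 | 221[2]222_   read 2 → write _, move -1, go to q1
q1 | 22[1]_222_   read 1 → write 2, move +1, go to q3
q3 | 222[_]222_   read _ → write 1, move +1, go to q1
q1 | 2221[2]22_   read 2 → write _, move -1, go to q1
q1 | 222[1]_22_   read 1 → write 2, move +1, go to q3
q3 | 2222[_]22_   read _ → write 1, move +1, go to q1
q1 | 22221[2]2_   read 2 → write _, move -1, go to q1
q1 | 2222[1]_2_   read 1 → write 2, move +1, go to q3
q3 | 22222[_]2_   read _ → write 1, move +1, go to q1
q1 | 222221[2]_   read 2 → write _, move -1, go to q1
q1 | 22222[1]__   read 1 → write 2, move +1, go to q3
q3 | 222222[_]_   read _ → write 1, move +1, go to q1
q1 | 2222221[_]   read _ → write _, move -1, go to q2
q2 | 222222[1]_   read 1 → write 2, move +1, go to q1
q1 | 2222222[_]   read _ → write _, move -1, go to q2
q2 | 222222[2]_
No transition is defined for (q2, 2); M halts in state q2.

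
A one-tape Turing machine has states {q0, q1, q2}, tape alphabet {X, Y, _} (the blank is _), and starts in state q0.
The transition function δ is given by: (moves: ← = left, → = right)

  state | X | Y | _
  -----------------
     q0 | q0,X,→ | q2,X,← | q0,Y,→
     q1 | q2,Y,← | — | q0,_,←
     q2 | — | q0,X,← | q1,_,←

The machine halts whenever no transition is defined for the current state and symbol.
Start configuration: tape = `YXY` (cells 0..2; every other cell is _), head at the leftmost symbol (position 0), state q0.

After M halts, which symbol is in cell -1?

state=q0 head=0 tape=___[Y]XY   (q0,Y)→(q2,X,←)
state=q2 head=-1 tape=__[_]XXY   (q2,_)→(q1,_,←)
state=q1 head=-2 tape=_[_]_XXY   (q1,_)→(q0,_,←)
state=q0 head=-3 tape=[_]__XXY   (q0,_)→(q0,Y,→)
state=q0 head=-2 tape=Y[_]_XXY   (q0,_)→(q0,Y,→)
state=q0 head=-1 tape=YY[_]XXY   (q0,_)→(q0,Y,→)
state=q0 head=0 tape=YYY[X]XY   (q0,X)→(q0,X,→)
state=q0 head=1 tape=YYYX[X]Y   (q0,X)→(q0,X,→)
state=q0 head=2 tape=YYYXX[Y]   (q0,Y)→(q2,X,←)
state=q2 head=1 tape=YYYX[X]X
Cell -1 holds Y when M halts.

Y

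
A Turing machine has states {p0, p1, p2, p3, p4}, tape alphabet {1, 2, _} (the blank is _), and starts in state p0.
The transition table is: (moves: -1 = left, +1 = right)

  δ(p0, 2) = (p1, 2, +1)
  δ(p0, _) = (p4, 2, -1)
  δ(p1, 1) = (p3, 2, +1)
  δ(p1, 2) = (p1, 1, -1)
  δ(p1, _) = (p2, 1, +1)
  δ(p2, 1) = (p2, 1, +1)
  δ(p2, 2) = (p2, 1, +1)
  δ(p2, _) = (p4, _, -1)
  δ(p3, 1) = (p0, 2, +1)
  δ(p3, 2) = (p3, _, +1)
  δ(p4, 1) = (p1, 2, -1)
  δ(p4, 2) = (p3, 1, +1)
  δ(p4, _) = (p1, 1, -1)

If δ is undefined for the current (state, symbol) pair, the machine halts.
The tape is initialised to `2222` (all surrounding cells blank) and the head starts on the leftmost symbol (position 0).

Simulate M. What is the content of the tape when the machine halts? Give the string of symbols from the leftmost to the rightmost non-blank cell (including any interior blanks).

state=p0 head=0 tape=_[2]222_   (p0,2)→(p1,2,+1)
state=p1 head=1 tape=_2[2]22_   (p1,2)→(p1,1,-1)
state=p1 head=0 tape=_[2]122_   (p1,2)→(p1,1,-1)
state=p1 head=-1 tape=[_]1122_   (p1,_)→(p2,1,+1)
state=p2 head=0 tape=1[1]122_   (p2,1)→(p2,1,+1)
state=p2 head=1 tape=11[1]22_   (p2,1)→(p2,1,+1)
state=p2 head=2 tape=111[2]2_   (p2,2)→(p2,1,+1)
state=p2 head=3 tape=1111[2]_   (p2,2)→(p2,1,+1)
state=p2 head=4 tape=11111[_]   (p2,_)→(p4,_,-1)
state=p4 head=3 tape=1111[1]_   (p4,1)→(p1,2,-1)
state=p1 head=2 tape=111[1]2_   (p1,1)→(p3,2,+1)
state=p3 head=3 tape=1112[2]_   (p3,2)→(p3,_,+1)
state=p3 head=4 tape=1112_[_]
The non-blank tape span at halt is 1112.

1112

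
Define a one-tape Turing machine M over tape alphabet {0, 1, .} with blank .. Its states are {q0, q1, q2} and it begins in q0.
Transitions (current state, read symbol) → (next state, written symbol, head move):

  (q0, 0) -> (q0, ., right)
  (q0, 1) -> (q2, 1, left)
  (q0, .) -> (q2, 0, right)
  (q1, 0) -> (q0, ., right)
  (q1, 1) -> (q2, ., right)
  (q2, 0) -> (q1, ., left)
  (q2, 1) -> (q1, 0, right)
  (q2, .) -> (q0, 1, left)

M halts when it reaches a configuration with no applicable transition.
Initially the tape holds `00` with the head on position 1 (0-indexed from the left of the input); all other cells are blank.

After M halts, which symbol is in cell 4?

0

q0 | 0[0]....   read 0 → write ., move right, go to q0
q0 | 0.[.]...   read . → write 0, move right, go to q2
q2 | 0.0[.]..   read . → write 1, move left, go to q0
q0 | 0.[0]1..   read 0 → write ., move right, go to q0
q0 | 0..[1]..   read 1 → write 1, move left, go to q2
q2 | 0.[.]1..   read . → write 1, move left, go to q0
q0 | 0[.]11..   read . → write 0, move right, go to q2
q2 | 00[1]1..   read 1 → write 0, move right, go to q1
q1 | 000[1]..   read 1 → write ., move right, go to q2
q2 | 000.[.].   read . → write 1, move left, go to q0
q0 | 000[.]1.   read . → write 0, move right, go to q2
q2 | 0000[1].   read 1 → write 0, move right, go to q1
q1 | 00000[.]
Cell 4 holds 0 when M halts.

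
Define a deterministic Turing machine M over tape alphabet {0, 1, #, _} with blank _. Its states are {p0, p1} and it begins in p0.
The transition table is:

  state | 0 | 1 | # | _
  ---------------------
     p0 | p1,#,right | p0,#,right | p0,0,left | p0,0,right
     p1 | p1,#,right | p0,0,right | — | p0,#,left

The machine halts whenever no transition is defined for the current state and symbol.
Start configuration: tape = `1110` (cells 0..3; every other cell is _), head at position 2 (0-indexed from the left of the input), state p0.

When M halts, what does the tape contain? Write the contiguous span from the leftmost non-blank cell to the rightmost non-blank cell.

state=p0 head=2 tape=11[1]0_   (p0,1)→(p0,#,right)
state=p0 head=3 tape=11#[0]_   (p0,0)→(p1,#,right)
state=p1 head=4 tape=11##[_]   (p1,_)→(p0,#,left)
state=p0 head=3 tape=11#[#]#   (p0,#)→(p0,0,left)
state=p0 head=2 tape=11[#]0#   (p0,#)→(p0,0,left)
state=p0 head=1 tape=1[1]00#   (p0,1)→(p0,#,right)
state=p0 head=2 tape=1#[0]0#   (p0,0)→(p1,#,right)
state=p1 head=3 tape=1##[0]#   (p1,0)→(p1,#,right)
state=p1 head=4 tape=1###[#]
The non-blank tape span at halt is 1####.

1####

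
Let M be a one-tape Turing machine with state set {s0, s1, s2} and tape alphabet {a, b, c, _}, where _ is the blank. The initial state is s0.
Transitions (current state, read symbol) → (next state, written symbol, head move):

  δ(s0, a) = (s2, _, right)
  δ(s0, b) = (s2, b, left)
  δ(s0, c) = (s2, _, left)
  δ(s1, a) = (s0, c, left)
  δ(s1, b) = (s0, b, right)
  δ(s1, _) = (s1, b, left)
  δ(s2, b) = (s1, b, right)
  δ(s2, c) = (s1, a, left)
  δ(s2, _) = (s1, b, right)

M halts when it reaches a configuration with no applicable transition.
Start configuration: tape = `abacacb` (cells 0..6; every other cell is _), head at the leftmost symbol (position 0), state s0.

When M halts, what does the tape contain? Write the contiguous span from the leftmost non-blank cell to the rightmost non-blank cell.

bbbbb_bb

state=s0 head=0 tape=[a]bacacb__   (s0,a)→(s2,_,right)
state=s2 head=1 tape=_[b]acacb__   (s2,b)→(s1,b,right)
state=s1 head=2 tape=_b[a]cacb__   (s1,a)→(s0,c,left)
state=s0 head=1 tape=_[b]ccacb__   (s0,b)→(s2,b,left)
state=s2 head=0 tape=[_]bccacb__   (s2,_)→(s1,b,right)
state=s1 head=1 tape=b[b]ccacb__   (s1,b)→(s0,b,right)
state=s0 head=2 tape=bb[c]cacb__   (s0,c)→(s2,_,left)
state=s2 head=1 tape=b[b]_cacb__   (s2,b)→(s1,b,right)
state=s1 head=2 tape=bb[_]cacb__   (s1,_)→(s1,b,left)
state=s1 head=1 tape=b[b]bcacb__   (s1,b)→(s0,b,right)
state=s0 head=2 tape=bb[b]cacb__   (s0,b)→(s2,b,left)
state=s2 head=1 tape=b[b]bcacb__   (s2,b)→(s1,b,right)
state=s1 head=2 tape=bb[b]cacb__   (s1,b)→(s0,b,right)
state=s0 head=3 tape=bbb[c]acb__   (s0,c)→(s2,_,left)
state=s2 head=2 tape=bb[b]_acb__   (s2,b)→(s1,b,right)
state=s1 head=3 tape=bbb[_]acb__   (s1,_)→(s1,b,left)
state=s1 head=2 tape=bb[b]bacb__   (s1,b)→(s0,b,right)
state=s0 head=3 tape=bbb[b]acb__   (s0,b)→(s2,b,left)
state=s2 head=2 tape=bb[b]bacb__   (s2,b)→(s1,b,right)
state=s1 head=3 tape=bbb[b]acb__   (s1,b)→(s0,b,right)
state=s0 head=4 tape=bbbb[a]cb__   (s0,a)→(s2,_,right)
state=s2 head=5 tape=bbbb_[c]b__   (s2,c)→(s1,a,left)
state=s1 head=4 tape=bbbb[_]ab__   (s1,_)→(s1,b,left)
state=s1 head=3 tape=bbb[b]bab__   (s1,b)→(s0,b,right)
state=s0 head=4 tape=bbbb[b]ab__   (s0,b)→(s2,b,left)
state=s2 head=3 tape=bbb[b]bab__   (s2,b)→(s1,b,right)
state=s1 head=4 tape=bbbb[b]ab__   (s1,b)→(s0,b,right)
state=s0 head=5 tape=bbbbb[a]b__   (s0,a)→(s2,_,right)
state=s2 head=6 tape=bbbbb_[b]__   (s2,b)→(s1,b,right)
state=s1 head=7 tape=bbbbb_b[_]_   (s1,_)→(s1,b,left)
state=s1 head=6 tape=bbbbb_[b]b_   (s1,b)→(s0,b,right)
state=s0 head=7 tape=bbbbb_b[b]_   (s0,b)→(s2,b,left)
state=s2 head=6 tape=bbbbb_[b]b_   (s2,b)→(s1,b,right)
state=s1 head=7 tape=bbbbb_b[b]_   (s1,b)→(s0,b,right)
state=s0 head=8 tape=bbbbb_bb[_]
The non-blank tape span at halt is bbbbb_bb.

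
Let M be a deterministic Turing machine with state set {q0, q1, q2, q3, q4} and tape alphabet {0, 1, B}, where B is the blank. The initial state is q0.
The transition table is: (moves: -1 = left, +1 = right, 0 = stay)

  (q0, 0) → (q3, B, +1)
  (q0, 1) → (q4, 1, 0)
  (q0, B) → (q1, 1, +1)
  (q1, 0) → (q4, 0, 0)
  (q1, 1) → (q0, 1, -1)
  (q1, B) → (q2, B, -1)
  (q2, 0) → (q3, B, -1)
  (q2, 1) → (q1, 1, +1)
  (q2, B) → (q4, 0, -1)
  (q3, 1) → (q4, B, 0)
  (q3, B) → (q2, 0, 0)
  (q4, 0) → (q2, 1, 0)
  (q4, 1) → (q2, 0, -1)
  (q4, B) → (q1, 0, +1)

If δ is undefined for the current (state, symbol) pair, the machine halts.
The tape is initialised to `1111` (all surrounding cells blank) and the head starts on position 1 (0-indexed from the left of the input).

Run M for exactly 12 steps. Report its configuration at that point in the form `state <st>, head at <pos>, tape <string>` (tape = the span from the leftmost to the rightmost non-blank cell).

state q2, head at 1, tape 1111

q0 | 1[1]11   read 1 → write 1, move 0, go to q4
q4 | 1[1]11   read 1 → write 0, move -1, go to q2
q2 | [1]011   read 1 → write 1, move +1, go to q1
q1 | 1[0]11   read 0 → write 0, move 0, go to q4
q4 | 1[0]11   read 0 → write 1, move 0, go to q2
q2 | 1[1]11   read 1 → write 1, move +1, go to q1
q1 | 11[1]1   read 1 → write 1, move -1, go to q0
q0 | 1[1]11   read 1 → write 1, move 0, go to q4
q4 | 1[1]11   read 1 → write 0, move -1, go to q2
q2 | [1]011   read 1 → write 1, move +1, go to q1
q1 | 1[0]11   read 0 → write 0, move 0, go to q4
q4 | 1[0]11   read 0 → write 1, move 0, go to q2
q2 | 1[1]11
After 12 steps: state q2, head at 1, tape 1111.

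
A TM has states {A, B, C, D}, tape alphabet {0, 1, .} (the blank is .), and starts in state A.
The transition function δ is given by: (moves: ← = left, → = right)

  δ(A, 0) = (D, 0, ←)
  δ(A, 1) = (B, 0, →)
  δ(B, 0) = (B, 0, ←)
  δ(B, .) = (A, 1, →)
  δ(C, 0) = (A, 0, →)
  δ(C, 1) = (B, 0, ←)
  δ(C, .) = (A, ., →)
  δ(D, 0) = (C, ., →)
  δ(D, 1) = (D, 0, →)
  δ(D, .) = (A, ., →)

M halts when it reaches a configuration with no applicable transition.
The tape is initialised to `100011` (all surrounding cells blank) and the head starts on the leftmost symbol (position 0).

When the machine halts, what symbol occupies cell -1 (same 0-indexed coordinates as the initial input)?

0

A | .[1]00011   read 1 → write 0, move →, go to B
B | .0[0]0011   read 0 → write 0, move ←, go to B
B | .[0]00011   read 0 → write 0, move ←, go to B
B | [.]000011   read . → write 1, move →, go to A
A | 1[0]00011   read 0 → write 0, move ←, go to D
D | [1]000011   read 1 → write 0, move →, go to D
D | 0[0]00011   read 0 → write ., move →, go to C
C | 0.[0]0011   read 0 → write 0, move →, go to A
A | 0.0[0]011   read 0 → write 0, move ←, go to D
D | 0.[0]0011   read 0 → write ., move →, go to C
C | 0..[0]011   read 0 → write 0, move →, go to A
A | 0..0[0]11   read 0 → write 0, move ←, go to D
D | 0..[0]011   read 0 → write ., move →, go to C
C | 0...[0]11   read 0 → write 0, move →, go to A
A | 0...0[1]1   read 1 → write 0, move →, go to B
B | 0...00[1]
Cell -1 holds 0 when M halts.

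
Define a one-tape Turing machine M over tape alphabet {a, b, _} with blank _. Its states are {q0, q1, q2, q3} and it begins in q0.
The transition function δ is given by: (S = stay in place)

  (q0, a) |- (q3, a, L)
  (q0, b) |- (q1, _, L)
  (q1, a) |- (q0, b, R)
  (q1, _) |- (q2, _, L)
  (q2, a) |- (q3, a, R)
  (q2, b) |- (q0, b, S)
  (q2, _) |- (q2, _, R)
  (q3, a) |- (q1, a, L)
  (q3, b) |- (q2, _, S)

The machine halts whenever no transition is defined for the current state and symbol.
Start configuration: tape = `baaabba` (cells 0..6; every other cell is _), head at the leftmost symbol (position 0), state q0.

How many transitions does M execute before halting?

24

state=q0 head=0 tape=__[b]aaabba   (q0,b)→(q1,_,L)
state=q1 head=-1 tape=_[_]_aaabba   (q1,_)→(q2,_,L)
state=q2 head=-2 tape=[_]__aaabba   (q2,_)→(q2,_,R)
state=q2 head=-1 tape=_[_]_aaabba   (q2,_)→(q2,_,R)
state=q2 head=0 tape=__[_]aaabba   (q2,_)→(q2,_,R)
state=q2 head=1 tape=___[a]aabba   (q2,a)→(q3,a,R)
state=q3 head=2 tape=___a[a]abba   (q3,a)→(q1,a,L)
state=q1 head=1 tape=___[a]aabba   (q1,a)→(q0,b,R)
state=q0 head=2 tape=___b[a]abba   (q0,a)→(q3,a,L)
state=q3 head=1 tape=___[b]aabba   (q3,b)→(q2,_,S)
state=q2 head=1 tape=___[_]aabba   (q2,_)→(q2,_,R)
state=q2 head=2 tape=____[a]abba   (q2,a)→(q3,a,R)
state=q3 head=3 tape=____a[a]bba   (q3,a)→(q1,a,L)
state=q1 head=2 tape=____[a]abba   (q1,a)→(q0,b,R)
state=q0 head=3 tape=____b[a]bba   (q0,a)→(q3,a,L)
state=q3 head=2 tape=____[b]abba   (q3,b)→(q2,_,S)
state=q2 head=2 tape=____[_]abba   (q2,_)→(q2,_,R)
state=q2 head=3 tape=_____[a]bba   (q2,a)→(q3,a,R)
state=q3 head=4 tape=_____a[b]ba   (q3,b)→(q2,_,S)
state=q2 head=4 tape=_____a[_]ba   (q2,_)→(q2,_,R)
state=q2 head=5 tape=_____a_[b]a   (q2,b)→(q0,b,S)
state=q0 head=5 tape=_____a_[b]a   (q0,b)→(q1,_,L)
state=q1 head=4 tape=_____a[_]_a   (q1,_)→(q2,_,L)
state=q2 head=3 tape=_____[a]__a   (q2,a)→(q3,a,R)
state=q3 head=4 tape=_____a[_]_a
M halts after 24 transitions.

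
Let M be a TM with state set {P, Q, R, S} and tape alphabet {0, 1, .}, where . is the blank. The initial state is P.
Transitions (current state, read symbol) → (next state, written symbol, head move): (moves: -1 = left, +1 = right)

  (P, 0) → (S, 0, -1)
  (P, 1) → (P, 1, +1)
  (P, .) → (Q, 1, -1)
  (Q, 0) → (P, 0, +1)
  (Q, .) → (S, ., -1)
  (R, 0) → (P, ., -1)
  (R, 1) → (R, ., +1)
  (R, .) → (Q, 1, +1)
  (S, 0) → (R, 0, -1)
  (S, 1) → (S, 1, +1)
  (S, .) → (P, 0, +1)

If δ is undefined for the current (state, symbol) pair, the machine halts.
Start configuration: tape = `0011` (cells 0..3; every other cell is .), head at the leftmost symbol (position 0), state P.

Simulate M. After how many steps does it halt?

P | ....[0]011   read 0 → write 0, move -1, go to S
S | ...[.]0011   read . → write 0, move +1, go to P
P | ...0[0]011   read 0 → write 0, move -1, go to S
S | ...[0]0011   read 0 → write 0, move -1, go to R
R | ..[.]00011   read . → write 1, move +1, go to Q
Q | ..1[0]0011   read 0 → write 0, move +1, go to P
P | ..10[0]011   read 0 → write 0, move -1, go to S
S | ..1[0]0011   read 0 → write 0, move -1, go to R
R | ..[1]00011   read 1 → write ., move +1, go to R
R | ...[0]0011   read 0 → write ., move -1, go to P
P | ..[.].0011   read . → write 1, move -1, go to Q
Q | .[.]1.0011   read . → write ., move -1, go to S
S | [.].1.0011   read . → write 0, move +1, go to P
P | 0[.]1.0011   read . → write 1, move -1, go to Q
Q | [0]11.0011   read 0 → write 0, move +1, go to P
P | 0[1]1.0011   read 1 → write 1, move +1, go to P
P | 01[1].0011   read 1 → write 1, move +1, go to P
P | 011[.]0011   read . → write 1, move -1, go to Q
Q | 01[1]10011
M halts after 18 transitions.

18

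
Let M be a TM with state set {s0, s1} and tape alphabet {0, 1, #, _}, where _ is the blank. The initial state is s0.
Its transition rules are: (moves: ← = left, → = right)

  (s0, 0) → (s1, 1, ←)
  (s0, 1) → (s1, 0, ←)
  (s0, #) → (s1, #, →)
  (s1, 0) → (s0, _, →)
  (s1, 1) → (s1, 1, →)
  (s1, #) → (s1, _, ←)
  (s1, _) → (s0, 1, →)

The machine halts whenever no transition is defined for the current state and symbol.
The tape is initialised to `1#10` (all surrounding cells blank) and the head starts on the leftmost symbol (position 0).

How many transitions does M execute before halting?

s0 | _[1]#10_   read 1 → write 0, move ←, go to s1
s1 | [_]0#10_   read _ → write 1, move →, go to s0
s0 | 1[0]#10_   read 0 → write 1, move ←, go to s1
s1 | [1]1#10_   read 1 → write 1, move →, go to s1
s1 | 1[1]#10_   read 1 → write 1, move →, go to s1
s1 | 11[#]10_   read # → write _, move ←, go to s1
s1 | 1[1]_10_   read 1 → write 1, move →, go to s1
s1 | 11[_]10_   read _ → write 1, move →, go to s0
s0 | 111[1]0_   read 1 → write 0, move ←, go to s1
s1 | 11[1]00_   read 1 → write 1, move →, go to s1
s1 | 111[0]0_   read 0 → write _, move →, go to s0
s0 | 111_[0]_   read 0 → write 1, move ←, go to s1
s1 | 111[_]1_   read _ → write 1, move →, go to s0
s0 | 1111[1]_   read 1 → write 0, move ←, go to s1
s1 | 111[1]0_   read 1 → write 1, move →, go to s1
s1 | 1111[0]_   read 0 → write _, move →, go to s0
s0 | 1111_[_]
M halts after 16 transitions.

16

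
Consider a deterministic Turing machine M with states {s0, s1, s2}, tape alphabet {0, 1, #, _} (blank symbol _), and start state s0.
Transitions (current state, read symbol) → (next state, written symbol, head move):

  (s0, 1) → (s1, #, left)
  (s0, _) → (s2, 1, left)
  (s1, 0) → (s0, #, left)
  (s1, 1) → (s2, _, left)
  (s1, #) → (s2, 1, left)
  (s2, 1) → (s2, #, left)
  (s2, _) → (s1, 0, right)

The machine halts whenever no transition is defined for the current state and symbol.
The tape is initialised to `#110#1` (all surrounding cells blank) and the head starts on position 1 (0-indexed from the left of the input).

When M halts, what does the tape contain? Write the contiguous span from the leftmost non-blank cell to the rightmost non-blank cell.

0_#10#1

s0 | _#[1]10#1   read 1 → write #, move left, go to s1
s1 | _[#]#10#1   read # → write 1, move left, go to s2
s2 | [_]1#10#1   read _ → write 0, move right, go to s1
s1 | 0[1]#10#1   read 1 → write _, move left, go to s2
s2 | [0]_#10#1
The non-blank tape span at halt is 0_#10#1.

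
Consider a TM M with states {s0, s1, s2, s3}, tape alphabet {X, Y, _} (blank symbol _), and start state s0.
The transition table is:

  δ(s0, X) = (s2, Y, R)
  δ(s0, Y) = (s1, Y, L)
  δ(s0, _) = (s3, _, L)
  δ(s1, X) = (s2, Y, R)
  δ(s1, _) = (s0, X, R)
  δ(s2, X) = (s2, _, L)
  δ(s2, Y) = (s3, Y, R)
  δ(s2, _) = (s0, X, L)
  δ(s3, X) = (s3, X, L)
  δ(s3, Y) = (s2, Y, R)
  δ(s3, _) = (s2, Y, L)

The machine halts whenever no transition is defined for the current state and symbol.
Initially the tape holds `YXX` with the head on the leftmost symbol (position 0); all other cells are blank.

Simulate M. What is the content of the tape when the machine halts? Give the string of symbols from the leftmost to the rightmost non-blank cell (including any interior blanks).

s0 | _[Y]XX_   read Y → write Y, move L, go to s1
s1 | [_]YXX_   read _ → write X, move R, go to s0
s0 | X[Y]XX_   read Y → write Y, move L, go to s1
s1 | [X]YXX_   read X → write Y, move R, go to s2
s2 | Y[Y]XX_   read Y → write Y, move R, go to s3
s3 | YY[X]X_   read X → write X, move L, go to s3
s3 | Y[Y]XX_   read Y → write Y, move R, go to s2
s2 | YY[X]X_   read X → write _, move L, go to s2
s2 | Y[Y]_X_   read Y → write Y, move R, go to s3
s3 | YY[_]X_   read _ → write Y, move L, go to s2
s2 | Y[Y]YX_   read Y → write Y, move R, go to s3
s3 | YY[Y]X_   read Y → write Y, move R, go to s2
s2 | YYY[X]_   read X → write _, move L, go to s2
s2 | YY[Y]__   read Y → write Y, move R, go to s3
s3 | YYY[_]_   read _ → write Y, move L, go to s2
s2 | YY[Y]Y_   read Y → write Y, move R, go to s3
s3 | YYY[Y]_   read Y → write Y, move R, go to s2
s2 | YYYY[_]   read _ → write X, move L, go to s0
s0 | YYY[Y]X   read Y → write Y, move L, go to s1
s1 | YY[Y]YX
The non-blank tape span at halt is YYYYX.

YYYYX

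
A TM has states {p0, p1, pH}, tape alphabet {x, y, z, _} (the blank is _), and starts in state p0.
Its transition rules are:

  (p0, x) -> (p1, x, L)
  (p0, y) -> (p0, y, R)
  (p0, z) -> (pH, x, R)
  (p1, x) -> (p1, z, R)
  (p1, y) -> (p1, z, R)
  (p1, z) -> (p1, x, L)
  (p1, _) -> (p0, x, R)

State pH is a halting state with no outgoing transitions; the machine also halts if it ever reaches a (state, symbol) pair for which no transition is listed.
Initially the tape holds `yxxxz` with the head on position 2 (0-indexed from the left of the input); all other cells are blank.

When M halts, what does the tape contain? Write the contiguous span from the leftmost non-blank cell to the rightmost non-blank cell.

zzzzzx

p0 | yx[x]xz__   read x → write x, move L, go to p1
p1 | y[x]xxz__   read x → write z, move R, go to p1
p1 | yz[x]xz__   read x → write z, move R, go to p1
p1 | yzz[x]z__   read x → write z, move R, go to p1
p1 | yzzz[z]__   read z → write x, move L, go to p1
p1 | yzz[z]x__   read z → write x, move L, go to p1
p1 | yz[z]xx__   read z → write x, move L, go to p1
p1 | y[z]xxx__   read z → write x, move L, go to p1
p1 | [y]xxxx__   read y → write z, move R, go to p1
p1 | z[x]xxx__   read x → write z, move R, go to p1
p1 | zz[x]xx__   read x → write z, move R, go to p1
p1 | zzz[x]x__   read x → write z, move R, go to p1
p1 | zzzz[x]__   read x → write z, move R, go to p1
p1 | zzzzz[_]_   read _ → write x, move R, go to p0
p0 | zzzzzx[_]
The non-blank tape span at halt is zzzzzx.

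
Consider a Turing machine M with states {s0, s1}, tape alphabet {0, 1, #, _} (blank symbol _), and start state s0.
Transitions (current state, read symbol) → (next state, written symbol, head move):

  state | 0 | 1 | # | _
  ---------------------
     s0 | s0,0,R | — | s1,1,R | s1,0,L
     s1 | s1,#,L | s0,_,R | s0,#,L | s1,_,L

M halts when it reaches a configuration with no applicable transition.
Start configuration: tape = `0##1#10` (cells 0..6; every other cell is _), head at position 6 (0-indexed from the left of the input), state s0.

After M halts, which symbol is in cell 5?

s0 | 0##1#1[0]__   read 0 → write 0, move R, go to s0
s0 | 0##1#10[_]_   read _ → write 0, move L, go to s1
s1 | 0##1#1[0]0_   read 0 → write #, move L, go to s1
s1 | 0##1#[1]#0_   read 1 → write _, move R, go to s0
s0 | 0##1#_[#]0_   read # → write 1, move R, go to s1
s1 | 0##1#_1[0]_   read 0 → write #, move L, go to s1
s1 | 0##1#_[1]#_   read 1 → write _, move R, go to s0
s0 | 0##1#__[#]_   read # → write 1, move R, go to s1
s1 | 0##1#__1[_]   read _ → write _, move L, go to s1
s1 | 0##1#__[1]_   read 1 → write _, move R, go to s0
s0 | 0##1#___[_]   read _ → write 0, move L, go to s1
s1 | 0##1#__[_]0   read _ → write _, move L, go to s1
s1 | 0##1#_[_]_0   read _ → write _, move L, go to s1
s1 | 0##1#[_]__0   read _ → write _, move L, go to s1
s1 | 0##1[#]___0   read # → write #, move L, go to s0
s0 | 0##[1]#___0
Cell 5 holds _ when M halts.

_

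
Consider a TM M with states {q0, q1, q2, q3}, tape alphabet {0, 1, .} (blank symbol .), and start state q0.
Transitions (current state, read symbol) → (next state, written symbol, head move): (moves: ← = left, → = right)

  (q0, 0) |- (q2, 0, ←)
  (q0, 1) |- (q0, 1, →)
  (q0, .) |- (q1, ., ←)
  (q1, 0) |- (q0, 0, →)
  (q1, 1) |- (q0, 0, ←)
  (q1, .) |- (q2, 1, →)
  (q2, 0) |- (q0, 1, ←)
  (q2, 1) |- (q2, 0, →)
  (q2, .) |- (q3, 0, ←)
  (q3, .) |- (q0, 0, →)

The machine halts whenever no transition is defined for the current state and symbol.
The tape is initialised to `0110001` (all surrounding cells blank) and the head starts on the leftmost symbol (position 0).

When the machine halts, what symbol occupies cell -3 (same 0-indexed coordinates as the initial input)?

state=q0 head=0 tape=....[0]110001   (q0,0)→(q2,0,←)
state=q2 head=-1 tape=...[.]0110001   (q2,.)→(q3,0,←)
state=q3 head=-2 tape=..[.]00110001   (q3,.)→(q0,0,→)
state=q0 head=-1 tape=..0[0]0110001   (q0,0)→(q2,0,←)
state=q2 head=-2 tape=..[0]00110001   (q2,0)→(q0,1,←)
state=q0 head=-3 tape=.[.]100110001   (q0,.)→(q1,.,←)
state=q1 head=-4 tape=[.].100110001   (q1,.)→(q2,1,→)
state=q2 head=-3 tape=1[.]100110001   (q2,.)→(q3,0,←)
state=q3 head=-4 tape=[1]0100110001
Cell -3 holds 0 when M halts.

0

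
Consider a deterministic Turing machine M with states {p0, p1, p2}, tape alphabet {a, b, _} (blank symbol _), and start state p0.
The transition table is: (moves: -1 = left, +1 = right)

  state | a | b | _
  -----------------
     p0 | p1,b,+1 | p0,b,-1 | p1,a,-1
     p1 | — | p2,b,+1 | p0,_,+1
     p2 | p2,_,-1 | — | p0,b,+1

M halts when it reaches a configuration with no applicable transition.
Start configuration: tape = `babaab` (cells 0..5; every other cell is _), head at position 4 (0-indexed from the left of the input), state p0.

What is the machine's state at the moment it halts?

p2

p0 | baba[a]b__   read a → write b, move +1, go to p1
p1 | babab[b]__   read b → write b, move +1, go to p2
p2 | bababb[_]_   read _ → write b, move +1, go to p0
p0 | bababbb[_]   read _ → write a, move -1, go to p1
p1 | bababb[b]a   read b → write b, move +1, go to p2
p2 | bababbb[a]   read a → write _, move -1, go to p2
p2 | bababb[b]_
No transition is defined for (p2, b); M halts in state p2.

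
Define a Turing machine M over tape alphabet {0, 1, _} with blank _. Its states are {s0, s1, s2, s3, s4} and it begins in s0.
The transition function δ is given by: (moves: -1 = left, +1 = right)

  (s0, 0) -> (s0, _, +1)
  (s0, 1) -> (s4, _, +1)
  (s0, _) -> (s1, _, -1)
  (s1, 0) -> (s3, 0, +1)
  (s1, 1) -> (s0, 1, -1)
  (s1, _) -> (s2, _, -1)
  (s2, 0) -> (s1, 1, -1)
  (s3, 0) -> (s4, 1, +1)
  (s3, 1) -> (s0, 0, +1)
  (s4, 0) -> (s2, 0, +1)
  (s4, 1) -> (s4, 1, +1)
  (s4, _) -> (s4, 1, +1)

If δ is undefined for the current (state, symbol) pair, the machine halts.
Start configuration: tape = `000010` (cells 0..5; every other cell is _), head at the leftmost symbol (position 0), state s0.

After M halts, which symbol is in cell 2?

s0 | [0]00010_   read 0 → write _, move +1, go to s0
s0 | _[0]0010_   read 0 → write _, move +1, go to s0
s0 | __[0]010_   read 0 → write _, move +1, go to s0
s0 | ___[0]10_   read 0 → write _, move +1, go to s0
s0 | ____[1]0_   read 1 → write _, move +1, go to s4
s4 | _____[0]_   read 0 → write 0, move +1, go to s2
s2 | _____0[_]
Cell 2 holds _ when M halts.

_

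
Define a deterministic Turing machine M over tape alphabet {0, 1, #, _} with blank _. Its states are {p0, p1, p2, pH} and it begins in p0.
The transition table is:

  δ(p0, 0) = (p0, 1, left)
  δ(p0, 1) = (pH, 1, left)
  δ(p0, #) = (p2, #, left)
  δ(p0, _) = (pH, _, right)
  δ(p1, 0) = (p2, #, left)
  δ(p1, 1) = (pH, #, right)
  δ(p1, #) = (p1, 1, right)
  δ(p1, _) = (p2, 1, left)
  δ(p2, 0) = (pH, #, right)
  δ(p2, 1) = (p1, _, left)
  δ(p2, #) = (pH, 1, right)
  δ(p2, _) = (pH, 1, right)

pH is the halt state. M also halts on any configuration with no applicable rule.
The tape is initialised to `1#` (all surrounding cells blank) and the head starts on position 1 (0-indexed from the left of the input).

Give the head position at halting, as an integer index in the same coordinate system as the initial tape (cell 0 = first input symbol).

-1

p0 | __1[#]   read # → write #, move left, go to p2
p2 | __[1]#   read 1 → write _, move left, go to p1
p1 | _[_]_#   read _ → write 1, move left, go to p2
p2 | [_]1_#   read _ → write 1, move right, go to pH
pH | 1[1]_#
At halt the head is at cell -1.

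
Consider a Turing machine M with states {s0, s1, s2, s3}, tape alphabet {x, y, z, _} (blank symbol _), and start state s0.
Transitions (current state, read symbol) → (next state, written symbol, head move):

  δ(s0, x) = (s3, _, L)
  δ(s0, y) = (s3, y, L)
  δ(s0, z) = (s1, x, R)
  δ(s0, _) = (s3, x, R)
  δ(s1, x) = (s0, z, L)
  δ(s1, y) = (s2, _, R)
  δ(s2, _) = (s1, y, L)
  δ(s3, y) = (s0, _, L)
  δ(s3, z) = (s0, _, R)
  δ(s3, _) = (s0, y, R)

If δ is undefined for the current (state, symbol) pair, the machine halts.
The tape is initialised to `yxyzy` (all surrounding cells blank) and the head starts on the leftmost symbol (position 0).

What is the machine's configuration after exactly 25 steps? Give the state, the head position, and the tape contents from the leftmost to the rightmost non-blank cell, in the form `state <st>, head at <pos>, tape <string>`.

state=s0 head=0 tape=_____[y]xyzy   (s0,y)→(s3,y,L)
state=s3 head=-1 tape=____[_]yxyzy   (s3,_)→(s0,y,R)
state=s0 head=0 tape=____y[y]xyzy   (s0,y)→(s3,y,L)
state=s3 head=-1 tape=____[y]yxyzy   (s3,y)→(s0,_,L)
state=s0 head=-2 tape=___[_]_yxyzy   (s0,_)→(s3,x,R)
state=s3 head=-1 tape=___x[_]yxyzy   (s3,_)→(s0,y,R)
state=s0 head=0 tape=___xy[y]xyzy   (s0,y)→(s3,y,L)
state=s3 head=-1 tape=___x[y]yxyzy   (s3,y)→(s0,_,L)
state=s0 head=-2 tape=___[x]_yxyzy   (s0,x)→(s3,_,L)
state=s3 head=-3 tape=__[_]__yxyzy   (s3,_)→(s0,y,R)
state=s0 head=-2 tape=__y[_]_yxyzy   (s0,_)→(s3,x,R)
state=s3 head=-1 tape=__yx[_]yxyzy   (s3,_)→(s0,y,R)
state=s0 head=0 tape=__yxy[y]xyzy   (s0,y)→(s3,y,L)
state=s3 head=-1 tape=__yx[y]yxyzy   (s3,y)→(s0,_,L)
state=s0 head=-2 tape=__y[x]_yxyzy   (s0,x)→(s3,_,L)
state=s3 head=-3 tape=__[y]__yxyzy   (s3,y)→(s0,_,L)
state=s0 head=-4 tape=_[_]___yxyzy   (s0,_)→(s3,x,R)
state=s3 head=-3 tape=_x[_]__yxyzy   (s3,_)→(s0,y,R)
state=s0 head=-2 tape=_xy[_]_yxyzy   (s0,_)→(s3,x,R)
state=s3 head=-1 tape=_xyx[_]yxyzy   (s3,_)→(s0,y,R)
state=s0 head=0 tape=_xyxy[y]xyzy   (s0,y)→(s3,y,L)
state=s3 head=-1 tape=_xyx[y]yxyzy   (s3,y)→(s0,_,L)
state=s0 head=-2 tape=_xy[x]_yxyzy   (s0,x)→(s3,_,L)
state=s3 head=-3 tape=_x[y]__yxyzy   (s3,y)→(s0,_,L)
state=s0 head=-4 tape=_[x]___yxyzy   (s0,x)→(s3,_,L)
state=s3 head=-5 tape=[_]____yxyzy
After 25 steps: state s3, head at -5, tape yxyzy.

state s3, head at -5, tape yxyzy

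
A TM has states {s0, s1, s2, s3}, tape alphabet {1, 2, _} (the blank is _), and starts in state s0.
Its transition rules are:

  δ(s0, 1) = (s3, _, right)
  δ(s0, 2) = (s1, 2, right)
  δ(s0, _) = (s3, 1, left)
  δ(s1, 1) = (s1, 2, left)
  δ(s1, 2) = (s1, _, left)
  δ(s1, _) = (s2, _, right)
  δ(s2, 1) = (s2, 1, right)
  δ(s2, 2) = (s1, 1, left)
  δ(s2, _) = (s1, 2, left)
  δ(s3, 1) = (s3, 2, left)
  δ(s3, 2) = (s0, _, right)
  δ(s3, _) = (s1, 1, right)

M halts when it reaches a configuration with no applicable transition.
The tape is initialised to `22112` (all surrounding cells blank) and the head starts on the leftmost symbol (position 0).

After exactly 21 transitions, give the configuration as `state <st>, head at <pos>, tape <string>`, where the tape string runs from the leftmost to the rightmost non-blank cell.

state s2, head at 1, tape 11112

state=s0 head=0 tape=_[2]2112   (s0,2)→(s1,2,right)
state=s1 head=1 tape=_2[2]112   (s1,2)→(s1,_,left)
state=s1 head=0 tape=_[2]_112   (s1,2)→(s1,_,left)
state=s1 head=-1 tape=[_]__112   (s1,_)→(s2,_,right)
state=s2 head=0 tape=_[_]_112   (s2,_)→(s1,2,left)
state=s1 head=-1 tape=[_]2_112   (s1,_)→(s2,_,right)
state=s2 head=0 tape=_[2]_112   (s2,2)→(s1,1,left)
state=s1 head=-1 tape=[_]1_112   (s1,_)→(s2,_,right)
state=s2 head=0 tape=_[1]_112   (s2,1)→(s2,1,right)
state=s2 head=1 tape=_1[_]112   (s2,_)→(s1,2,left)
state=s1 head=0 tape=_[1]2112   (s1,1)→(s1,2,left)
state=s1 head=-1 tape=[_]22112   (s1,_)→(s2,_,right)
state=s2 head=0 tape=_[2]2112   (s2,2)→(s1,1,left)
state=s1 head=-1 tape=[_]12112   (s1,_)→(s2,_,right)
state=s2 head=0 tape=_[1]2112   (s2,1)→(s2,1,right)
state=s2 head=1 tape=_1[2]112   (s2,2)→(s1,1,left)
state=s1 head=0 tape=_[1]1112   (s1,1)→(s1,2,left)
state=s1 head=-1 tape=[_]21112   (s1,_)→(s2,_,right)
state=s2 head=0 tape=_[2]1112   (s2,2)→(s1,1,left)
state=s1 head=-1 tape=[_]11112   (s1,_)→(s2,_,right)
state=s2 head=0 tape=_[1]1112   (s2,1)→(s2,1,right)
state=s2 head=1 tape=_1[1]112
After 21 steps: state s2, head at 1, tape 11112.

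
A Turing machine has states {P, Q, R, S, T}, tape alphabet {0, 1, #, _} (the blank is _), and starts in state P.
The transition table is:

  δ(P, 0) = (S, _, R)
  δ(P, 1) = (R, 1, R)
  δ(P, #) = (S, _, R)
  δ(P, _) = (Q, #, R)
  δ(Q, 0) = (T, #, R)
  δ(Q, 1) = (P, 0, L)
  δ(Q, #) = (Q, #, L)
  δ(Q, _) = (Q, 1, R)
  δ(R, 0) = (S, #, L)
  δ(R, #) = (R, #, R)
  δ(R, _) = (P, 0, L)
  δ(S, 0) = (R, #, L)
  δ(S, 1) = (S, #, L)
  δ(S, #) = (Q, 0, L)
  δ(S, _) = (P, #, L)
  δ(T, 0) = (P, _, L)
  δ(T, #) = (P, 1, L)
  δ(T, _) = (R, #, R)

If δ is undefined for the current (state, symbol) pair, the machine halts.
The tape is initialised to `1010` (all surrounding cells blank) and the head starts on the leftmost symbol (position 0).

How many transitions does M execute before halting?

P | ____[1]010   read 1 → write 1, move R, go to R
R | ____1[0]10   read 0 → write #, move L, go to S
S | ____[1]#10   read 1 → write #, move L, go to S
S | ___[_]##10   read _ → write #, move L, go to P
P | __[_]###10   read _ → write #, move R, go to Q
Q | __#[#]##10   read # → write #, move L, go to Q
Q | __[#]###10   read # → write #, move L, go to Q
Q | _[_]####10   read _ → write 1, move R, go to Q
Q | _1[#]###10   read # → write #, move L, go to Q
Q | _[1]####10   read 1 → write 0, move L, go to P
P | [_]0####10   read _ → write #, move R, go to Q
Q | #[0]####10   read 0 → write #, move R, go to T
T | ##[#]###10   read # → write 1, move L, go to P
P | #[#]1###10   read # → write _, move R, go to S
S | #_[1]###10   read 1 → write #, move L, go to S
S | #[_]####10   read _ → write #, move L, go to P
P | [#]#####10   read # → write _, move R, go to S
S | _[#]####10   read # → write 0, move L, go to Q
Q | [_]0####10   read _ → write 1, move R, go to Q
Q | 1[0]####10   read 0 → write #, move R, go to T
T | 1#[#]###10   read # → write 1, move L, go to P
P | 1[#]1###10   read # → write _, move R, go to S
S | 1_[1]###10   read 1 → write #, move L, go to S
S | 1[_]####10   read _ → write #, move L, go to P
P | [1]#####10   read 1 → write 1, move R, go to R
R | 1[#]####10   read # → write #, move R, go to R
R | 1#[#]###10   read # → write #, move R, go to R
R | 1##[#]##10   read # → write #, move R, go to R
R | 1###[#]#10   read # → write #, move R, go to R
R | 1####[#]10   read # → write #, move R, go to R
R | 1#####[1]0
M halts after 30 transitions.

30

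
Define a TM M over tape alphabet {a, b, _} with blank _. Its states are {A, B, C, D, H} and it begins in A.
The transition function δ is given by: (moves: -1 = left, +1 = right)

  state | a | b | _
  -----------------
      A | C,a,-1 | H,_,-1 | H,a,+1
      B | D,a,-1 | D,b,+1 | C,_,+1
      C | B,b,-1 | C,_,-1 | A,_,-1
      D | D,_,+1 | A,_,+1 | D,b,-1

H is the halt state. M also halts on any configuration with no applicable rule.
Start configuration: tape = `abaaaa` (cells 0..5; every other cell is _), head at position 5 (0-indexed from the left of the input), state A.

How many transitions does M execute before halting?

9

A | abaaa[a]   read a → write a, move -1, go to C
C | abaa[a]a   read a → write b, move -1, go to B
B | aba[a]ba   read a → write a, move -1, go to D
D | ab[a]aba   read a → write _, move +1, go to D
D | ab_[a]ba   read a → write _, move +1, go to D
D | ab__[b]a   read b → write _, move +1, go to A
A | ab___[a]   read a → write a, move -1, go to C
C | ab__[_]a   read _ → write _, move -1, go to A
A | ab_[_]_a   read _ → write a, move +1, go to H
H | ab_a[_]a
M halts after 9 transitions.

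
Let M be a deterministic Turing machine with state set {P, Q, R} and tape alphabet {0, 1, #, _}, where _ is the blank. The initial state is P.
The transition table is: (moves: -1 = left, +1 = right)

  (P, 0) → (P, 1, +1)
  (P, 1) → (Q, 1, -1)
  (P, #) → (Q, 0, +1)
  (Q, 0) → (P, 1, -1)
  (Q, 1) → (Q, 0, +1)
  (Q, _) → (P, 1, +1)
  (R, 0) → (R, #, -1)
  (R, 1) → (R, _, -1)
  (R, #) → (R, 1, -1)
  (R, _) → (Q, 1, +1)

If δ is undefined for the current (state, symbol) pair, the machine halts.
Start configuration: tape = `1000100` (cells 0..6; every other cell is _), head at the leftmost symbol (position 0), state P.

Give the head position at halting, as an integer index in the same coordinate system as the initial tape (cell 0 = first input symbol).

state=P head=0 tape=_[1]000100__   (P,1)→(Q,1,-1)
state=Q head=-1 tape=[_]1000100__   (Q,_)→(P,1,+1)
state=P head=0 tape=1[1]000100__   (P,1)→(Q,1,-1)
state=Q head=-1 tape=[1]1000100__   (Q,1)→(Q,0,+1)
state=Q head=0 tape=0[1]000100__   (Q,1)→(Q,0,+1)
state=Q head=1 tape=00[0]00100__   (Q,0)→(P,1,-1)
state=P head=0 tape=0[0]100100__   (P,0)→(P,1,+1)
state=P head=1 tape=01[1]00100__   (P,1)→(Q,1,-1)
state=Q head=0 tape=0[1]100100__   (Q,1)→(Q,0,+1)
state=Q head=1 tape=00[1]00100__   (Q,1)→(Q,0,+1)
state=Q head=2 tape=000[0]0100__   (Q,0)→(P,1,-1)
state=P head=1 tape=00[0]10100__   (P,0)→(P,1,+1)
state=P head=2 tape=001[1]0100__   (P,1)→(Q,1,-1)
state=Q head=1 tape=00[1]10100__   (Q,1)→(Q,0,+1)
state=Q head=2 tape=000[1]0100__   (Q,1)→(Q,0,+1)
state=Q head=3 tape=0000[0]100__   (Q,0)→(P,1,-1)
state=P head=2 tape=000[0]1100__   (P,0)→(P,1,+1)
state=P head=3 tape=0001[1]100__   (P,1)→(Q,1,-1)
state=Q head=2 tape=000[1]1100__   (Q,1)→(Q,0,+1)
state=Q head=3 tape=0000[1]100__   (Q,1)→(Q,0,+1)
state=Q head=4 tape=00000[1]00__   (Q,1)→(Q,0,+1)
state=Q head=5 tape=000000[0]0__   (Q,0)→(P,1,-1)
state=P head=4 tape=00000[0]10__   (P,0)→(P,1,+1)
state=P head=5 tape=000001[1]0__   (P,1)→(Q,1,-1)
state=Q head=4 tape=00000[1]10__   (Q,1)→(Q,0,+1)
state=Q head=5 tape=000000[1]0__   (Q,1)→(Q,0,+1)
state=Q head=6 tape=0000000[0]__   (Q,0)→(P,1,-1)
state=P head=5 tape=000000[0]1__   (P,0)→(P,1,+1)
state=P head=6 tape=0000001[1]__   (P,1)→(Q,1,-1)
state=Q head=5 tape=000000[1]1__   (Q,1)→(Q,0,+1)
state=Q head=6 tape=0000000[1]__   (Q,1)→(Q,0,+1)
state=Q head=7 tape=00000000[_]_   (Q,_)→(P,1,+1)
state=P head=8 tape=000000001[_]
At halt the head is at cell 8.

8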